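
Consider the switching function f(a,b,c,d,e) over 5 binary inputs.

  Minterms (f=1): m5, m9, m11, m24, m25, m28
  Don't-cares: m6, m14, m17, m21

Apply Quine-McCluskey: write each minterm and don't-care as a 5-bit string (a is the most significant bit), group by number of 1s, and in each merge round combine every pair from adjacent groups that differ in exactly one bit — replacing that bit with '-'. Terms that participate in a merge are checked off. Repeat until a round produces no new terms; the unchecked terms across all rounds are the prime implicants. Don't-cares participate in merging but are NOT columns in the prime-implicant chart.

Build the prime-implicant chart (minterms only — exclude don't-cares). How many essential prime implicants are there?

3

size-2^0 implicants → 00101(✓)  00110(✓)  01001(✓)  01011(✓)  01110(✓)  10001(✓)  10101(✓)  11000(✓)  11001(✓)  11100(✓)
size-2^1 implicants → -0101  -1001  0-110  010-1  1-001  10-01  11-00  1100-
Unchecked terms (primes): -0101, -1001, 0-110, 010-1, 1-001, 10-01, 11-00, 1100-
Minterm coverage:
  m5 ⊆ -0101 [E]
  m9 ⊆ -1001,010-1
  m11 ⊆ 010-1 [E]
  m24 ⊆ 11-00,1100-
  m25 ⊆ -1001,1-001,1100-
  m28 ⊆ 11-00 [E]
E = {-0101, 010-1, 11-00}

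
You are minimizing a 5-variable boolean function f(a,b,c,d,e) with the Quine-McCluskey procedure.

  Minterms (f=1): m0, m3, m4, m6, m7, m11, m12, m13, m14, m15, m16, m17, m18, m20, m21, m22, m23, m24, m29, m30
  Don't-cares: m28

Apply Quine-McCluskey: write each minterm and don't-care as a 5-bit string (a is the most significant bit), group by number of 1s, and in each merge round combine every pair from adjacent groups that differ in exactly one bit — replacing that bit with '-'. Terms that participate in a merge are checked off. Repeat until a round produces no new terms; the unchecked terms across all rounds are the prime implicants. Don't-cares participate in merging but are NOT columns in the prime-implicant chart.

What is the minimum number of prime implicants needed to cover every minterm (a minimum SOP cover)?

8

size-2^0 implicants → 00000(✓)  00011(✓)  00100(✓)  00110(✓)  00111(✓)  01011(✓)  01100(✓)  01101(✓)  01110(✓)  01111(✓)  10000(✓)  10001(✓)  10010(✓)  10100(✓)  10101(✓)  10110(✓)  10111(✓)  11000(✓)  11100(✓)  11101(✓)  11110(✓)
size-2^1 implicants → -0000(✓)  -0100(✓)  -0110(✓)  -0111(✓)  -1100(✓)  -1101(✓)  -1110(✓)  0-011(✓)  0-100(✓)  0-110(✓)  0-111(✓)  00-00(✓)  00-11(✓)  001-0(✓)  0011-(✓)  01-11(✓)  011-0(✓)  011-1(✓)  0110-(✓)  0111-(✓)  1-000(✓)  1-100(✓)  1-101(✓)  1-110(✓)  10-00(✓)  10-01(✓)  10-10(✓)  100-0(✓)  1000-(✓)  101-0(✓)  101-1(✓)  1010-(✓)  1011-(✓)  11-00(✓)  111-0(✓)  1110-(✓)
size-2^2 implicants → --100(✓)  --110(✓)  -0-00  -01-0(✓)  -011-  -11-0(✓)  -110-  0--11  0-1-0(✓)  0-11-  011--  1--00  1-1-0(✓)  1-10-  10--0  10-0-  101--
size-2^3 implicants → --1-0
Unchecked terms (primes): --1-0, -0-00, -011-, -110-, 0--11, 0-11-, 011--, 1--00, 1-10-, 10--0, 10-0-, 101--
Minterm coverage:
  m0 ⊆ -0-00 [E]
  m3 ⊆ 0--11 [E]
  m4 ⊆ --1-0,-0-00
  m6 ⊆ --1-0,-011-,0-11-
  m7 ⊆ -011-,0--11,0-11-
  m11 ⊆ 0--11 [E]
  m12 ⊆ --1-0,-110-,011--
  m13 ⊆ -110-,011--
  m14 ⊆ --1-0,0-11-,011--
  m15 ⊆ 0--11,0-11-,011--
  m16 ⊆ -0-00,1--00,10--0,10-0-
  m17 ⊆ 10-0- [E]
  m18 ⊆ 10--0 [E]
  m20 ⊆ --1-0,-0-00,1--00,1-10-,10--0,10-0-,101--
  m21 ⊆ 1-10-,10-0-,101--
  m22 ⊆ --1-0,-011-,10--0,101--
  m23 ⊆ -011-,101--
  m24 ⊆ 1--00 [E]
  m29 ⊆ -110-,1-10-
  m30 ⊆ --1-0 [E]
E = {--1-0, -0-00, 0--11, 1--00, 10--0, 10-0-}
Petrick residual → -011-, -110-
Cover = ce' + b'd'e' + b'cd + bcd' + a'de + ad'e' + ab'e' + ab'd'  |cover|=8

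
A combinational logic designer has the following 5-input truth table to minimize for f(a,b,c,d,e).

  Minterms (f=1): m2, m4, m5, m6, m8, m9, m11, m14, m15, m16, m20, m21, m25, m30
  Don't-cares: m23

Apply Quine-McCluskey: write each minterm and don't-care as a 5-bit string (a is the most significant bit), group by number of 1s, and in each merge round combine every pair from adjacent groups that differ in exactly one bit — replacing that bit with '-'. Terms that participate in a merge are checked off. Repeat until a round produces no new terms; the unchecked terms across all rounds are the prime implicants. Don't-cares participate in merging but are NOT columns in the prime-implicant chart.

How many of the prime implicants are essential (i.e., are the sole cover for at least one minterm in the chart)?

6

Round 0: 00010✓ 00100✓ 00101✓ 00110✓ 01000✓ 01001✓ 01011✓ 01110✓ 01111✓ 10000✓ 10100✓ 10101✓ 10111✓ 11001✓ 11110✓
Round 1: -0100✓ -0101✓ -1001 -1110 0-110 00-10 001-0 0010-✓ 01-11 010-1 0100- 0111- 10-00 101-1 1010-✓
Round 2: -010-
PIs = {-010-, -1001, -1110, 0-110, 00-10, 001-0, 01-11, 010-1, 0100-, 0111-, 10-00, 101-1}
Coverage chart:
  m2: 00-10 ←essential
  m4: -010-,001-0
  m5: -010- ←essential
  m6: 0-110,00-10,001-0
  m8: 0100- ←essential
  m9: -1001,010-1,0100-
  m11: 01-11,010-1
  m14: -1110,0-110,0111-
  m15: 01-11,0111-
  m16: 10-00 ←essential
  m20: -010-,10-00
  m21: -010-,101-1
  m25: -1001 ←essential
  m30: -1110 ←essential
Essential: -010-, -1001, -1110, 00-10, 0100-, 10-00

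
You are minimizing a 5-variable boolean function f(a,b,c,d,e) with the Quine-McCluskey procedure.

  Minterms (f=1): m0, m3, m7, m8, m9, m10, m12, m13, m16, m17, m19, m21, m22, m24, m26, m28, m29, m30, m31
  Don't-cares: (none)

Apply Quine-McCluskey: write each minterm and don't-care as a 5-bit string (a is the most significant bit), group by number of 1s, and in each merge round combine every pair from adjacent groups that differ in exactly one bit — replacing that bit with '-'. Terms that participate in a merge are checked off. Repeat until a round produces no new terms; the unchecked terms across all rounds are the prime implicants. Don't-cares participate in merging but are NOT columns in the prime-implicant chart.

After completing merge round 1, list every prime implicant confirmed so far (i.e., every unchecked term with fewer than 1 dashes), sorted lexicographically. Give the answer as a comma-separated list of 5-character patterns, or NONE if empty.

NONE

[col 0] 00000*, 00011*, 00111*, 01000*, 01001*, 01010*, 01100*, 01101*, 10000*, 10001*, 10011*, 10101*, 10110*, 11000*, 11010*, 11100*, 11101*, 11110*, 11111*
[col 1] -0000*, -0011, -1000*, -1010*, -1100*, -1101*, 0-000*, 00-11, 01-00*, 01-01*, 010-0*, 0100-*, 0110-*, 1-000*, 1-101, 1-110, 10-01, 100-1, 1000-, 11-00*, 11-10*, 110-0*, 111-0*, 111-1*, 1110-*, 1111-*
[col 2] --000, -1-00, -10-0, -110-, 01-0-, 11--0, 111--
Prime implicants: --000, -0011, -1-00, -10-0, -110-, 00-11, 01-0-, 1-101, 1-110, 10-01, 100-1, 1000-, 11--0, 111--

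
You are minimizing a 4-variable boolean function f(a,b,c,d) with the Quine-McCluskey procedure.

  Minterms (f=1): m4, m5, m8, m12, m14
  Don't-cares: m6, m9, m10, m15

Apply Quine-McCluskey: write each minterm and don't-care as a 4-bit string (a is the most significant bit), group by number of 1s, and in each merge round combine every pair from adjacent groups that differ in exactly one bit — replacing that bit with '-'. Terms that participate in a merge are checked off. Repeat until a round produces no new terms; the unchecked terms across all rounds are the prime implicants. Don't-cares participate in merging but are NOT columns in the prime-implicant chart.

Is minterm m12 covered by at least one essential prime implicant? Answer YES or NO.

[col 0] 0100*, 0101*, 0110*, 1000*, 1001*, 1010*, 1100*, 1110*, 1111*
[col 1] -100*, -110*, 01-0*, 010-, 1-00*, 1-10*, 10-0*, 100-, 11-0*, 111-
[col 2] -1-0, 1--0
Prime implicants: -1-0, 010-, 1--0, 100-, 111-
PI chart (minterm → PIs covering it):
  4 | -1-0,010-
  5 | 010-  (sole → essential)
  8 | 1--0,100-
  12 | -1-0,1--0
  14 | -1-0,1--0,111-
Essential prime implicants: 010-

NO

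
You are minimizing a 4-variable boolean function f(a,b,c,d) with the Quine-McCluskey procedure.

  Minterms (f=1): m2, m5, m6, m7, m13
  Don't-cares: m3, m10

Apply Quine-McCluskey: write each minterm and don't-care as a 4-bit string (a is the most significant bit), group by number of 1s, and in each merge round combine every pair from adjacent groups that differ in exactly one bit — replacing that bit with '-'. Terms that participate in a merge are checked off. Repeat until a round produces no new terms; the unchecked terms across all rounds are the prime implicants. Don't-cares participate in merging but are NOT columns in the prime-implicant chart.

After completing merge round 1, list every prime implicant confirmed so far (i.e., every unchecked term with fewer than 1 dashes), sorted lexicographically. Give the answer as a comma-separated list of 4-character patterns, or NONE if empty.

NONE

[col 0] 0010*, 0011*, 0101*, 0110*, 0111*, 1010*, 1101*
[col 1] -010, -101, 0-10*, 0-11*, 001-*, 01-1, 011-*
[col 2] 0-1-
Prime implicants: -010, -101, 0-1-, 01-1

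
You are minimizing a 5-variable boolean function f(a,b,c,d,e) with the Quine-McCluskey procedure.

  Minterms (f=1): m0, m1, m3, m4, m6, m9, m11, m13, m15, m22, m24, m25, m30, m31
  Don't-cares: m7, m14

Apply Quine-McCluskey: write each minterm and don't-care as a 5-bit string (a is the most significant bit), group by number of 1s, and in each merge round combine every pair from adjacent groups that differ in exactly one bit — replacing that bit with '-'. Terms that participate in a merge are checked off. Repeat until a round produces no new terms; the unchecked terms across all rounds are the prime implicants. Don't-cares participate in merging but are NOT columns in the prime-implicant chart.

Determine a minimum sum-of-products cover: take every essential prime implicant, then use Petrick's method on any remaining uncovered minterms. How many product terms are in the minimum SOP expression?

6

Round 0: 00000✓ 00001✓ 00011✓ 00100✓ 00110✓ 00111✓ 01001✓ 01011✓ 01101✓ 01110✓ 01111✓ 10110✓ 11000✓ 11001✓ 11110✓ 11111✓
Round 1: -0110✓ -1001 -1110✓ -1111✓ 0-001✓ 0-011✓ 0-110✓ 0-111✓ 00-00 00-11✓ 000-1✓ 0000- 001-0 0011-✓ 01-01✓ 01-11✓ 010-1✓ 011-1✓ 0111-✓ 1-110✓ 1100- 1111-✓
Round 2: --110 -111- 0--11 0-0-1 0-11- 01--1
PIs = {--110, -1001, -111-, 0--11, 0-0-1, 0-11-, 00-00, 0000-, 001-0, 01--1, 1100-}
Coverage chart:
  m0: 00-00,0000-
  m1: 0-0-1,0000-
  m3: 0--11,0-0-1
  m4: 00-00,001-0
  m6: --110,0-11-,001-0
  m9: -1001,0-0-1,01--1
  m11: 0--11,0-0-1,01--1
  m13: 01--1 ←essential
  m15: -111-,0--11,0-11-,01--1
  m22: --110 ←essential
  m24: 1100- ←essential
  m25: -1001,1100-
  m30: --110,-111-
  m31: -111- ←essential
Essential: --110, -111-, 01--1, 1100-
Petrick residual → 0-0-1, 00-00
Min cover (6 terms): cde' + bcd + a'c'e + a'b'd'e' + a'be + abc'd'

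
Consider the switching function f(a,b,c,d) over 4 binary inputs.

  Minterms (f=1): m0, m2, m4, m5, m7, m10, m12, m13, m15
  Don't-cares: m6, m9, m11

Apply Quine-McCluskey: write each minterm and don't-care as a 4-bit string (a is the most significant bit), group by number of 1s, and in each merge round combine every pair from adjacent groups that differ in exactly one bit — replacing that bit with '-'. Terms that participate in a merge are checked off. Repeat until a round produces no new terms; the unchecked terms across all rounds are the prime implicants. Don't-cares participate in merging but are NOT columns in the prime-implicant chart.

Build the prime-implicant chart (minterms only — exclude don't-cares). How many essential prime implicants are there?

2

size-2^0 implicants → 0000(✓)  0010(✓)  0100(✓)  0101(✓)  0110(✓)  0111(✓)  1001(✓)  1010(✓)  1011(✓)  1100(✓)  1101(✓)  1111(✓)
size-2^1 implicants → -010  -100(✓)  -101(✓)  -111(✓)  0-00(✓)  0-10(✓)  00-0(✓)  01-0(✓)  01-1(✓)  010-(✓)  011-(✓)  1-01(✓)  1-11(✓)  10-1(✓)  101-  11-1(✓)  110-(✓)
size-2^2 implicants → -1-1  -10-  0--0  01--  1--1
Unchecked terms (primes): -010, -1-1, -10-, 0--0, 01--, 1--1, 101-
Minterm coverage:
  m0 ⊆ 0--0 [E]
  m2 ⊆ -010,0--0
  m4 ⊆ -10-,0--0,01--
  m5 ⊆ -1-1,-10-,01--
  m7 ⊆ -1-1,01--
  m10 ⊆ -010,101-
  m12 ⊆ -10- [E]
  m13 ⊆ -1-1,-10-,1--1
  m15 ⊆ -1-1,1--1
E = {-10-, 0--0}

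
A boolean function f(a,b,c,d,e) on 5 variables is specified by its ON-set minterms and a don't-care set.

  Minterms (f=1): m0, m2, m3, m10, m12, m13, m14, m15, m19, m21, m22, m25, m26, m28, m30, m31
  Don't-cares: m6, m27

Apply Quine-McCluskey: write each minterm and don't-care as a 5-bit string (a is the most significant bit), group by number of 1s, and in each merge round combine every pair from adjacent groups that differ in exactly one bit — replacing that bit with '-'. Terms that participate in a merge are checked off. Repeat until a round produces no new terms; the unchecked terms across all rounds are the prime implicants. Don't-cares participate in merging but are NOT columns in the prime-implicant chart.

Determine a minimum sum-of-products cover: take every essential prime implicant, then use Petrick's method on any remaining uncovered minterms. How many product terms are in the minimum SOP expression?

Round 0: 00000✓ 00010✓ 00011✓ 00110✓ 01010✓ 01100✓ 01101✓ 01110✓ 01111✓ 10011✓ 10101 10110✓ 11001✓ 11010✓ 11011✓ 11100✓ 11110✓ 11111✓
Round 1: -0011 -0110✓ -1010✓ -1100✓ -1110✓ -1111✓ 0-010✓ 0-110✓ 00-10✓ 000-0 0001- 01-10✓ 011-0✓ 011-1✓ 0110-✓ 0111-✓ 1-011 1-110✓ 11-10✓ 11-11✓ 110-1 1101-✓ 111-0✓ 1111-✓
Round 2: --110 -1-10 -11-0 -111- 0--10 011-- 11-1-
PIs = {--110, -0011, -1-10, -11-0, -111-, 0--10, 000-0, 0001-, 011--, 1-011, 10101, 11-1-, 110-1}
Coverage chart:
  m0: 000-0 ←essential
  m2: 0--10,000-0,0001-
  m3: -0011,0001-
  m10: -1-10,0--10
  m12: -11-0,011--
  m13: 011-- ←essential
  m14: --110,-1-10,-11-0,-111-,0--10,011--
  m15: -111-,011--
  m19: -0011,1-011
  m21: 10101 ←essential
  m22: --110 ←essential
  m25: 110-1 ←essential
  m26: -1-10,11-1-
  m28: -11-0 ←essential
  m30: --110,-1-10,-11-0,-111-,11-1-
  m31: -111-,11-1-
Essential: --110, -11-0, 000-0, 011--, 10101, 110-1
Petrick residual → -0011, -1-10, -111-
Min cover (9 terms): cde' + b'c'de + bde' + bce' + bcd + a'b'c'e' + a'bc + ab'cd'e + abc'e

9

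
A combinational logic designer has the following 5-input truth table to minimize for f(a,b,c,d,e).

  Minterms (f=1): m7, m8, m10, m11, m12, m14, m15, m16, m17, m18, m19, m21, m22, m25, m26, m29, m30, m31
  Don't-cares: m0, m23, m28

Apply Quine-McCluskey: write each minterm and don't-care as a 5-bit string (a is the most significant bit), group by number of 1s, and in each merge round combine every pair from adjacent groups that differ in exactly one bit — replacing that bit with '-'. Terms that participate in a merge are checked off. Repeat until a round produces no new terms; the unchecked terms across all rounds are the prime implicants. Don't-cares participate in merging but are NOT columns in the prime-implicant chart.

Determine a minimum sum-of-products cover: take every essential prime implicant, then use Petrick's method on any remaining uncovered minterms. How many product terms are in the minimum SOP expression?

size-2^0 implicants → 00000(✓)  00111(✓)  01000(✓)  01010(✓)  01011(✓)  01100(✓)  01110(✓)  01111(✓)  10000(✓)  10001(✓)  10010(✓)  10011(✓)  10101(✓)  10110(✓)  10111(✓)  11001(✓)  11010(✓)  11100(✓)  11101(✓)  11110(✓)  11111(✓)
size-2^1 implicants → -0000  -0111(✓)  -1010(✓)  -1100(✓)  -1110(✓)  -1111(✓)  0-000  0-111(✓)  01-00(✓)  01-10(✓)  01-11(✓)  010-0(✓)  0101-(✓)  011-0(✓)  0111-(✓)  1-001(✓)  1-010(✓)  1-101(✓)  1-110(✓)  1-111(✓)  10-01(✓)  10-10(✓)  10-11(✓)  100-0(✓)  100-1(✓)  1000-(✓)  1001-(✓)  101-1(✓)  1011-(✓)  11-01(✓)  11-10(✓)  111-0(✓)  111-1(✓)  1110-(✓)  1111-(✓)
size-2^2 implicants → --111  -1-10  -11-0  -111-  01--0  01-1-  1--01  1--10  1-1-1  1-11-  10--1  10-1-  100--  111--
Unchecked terms (primes): --111, -0000, -1-10, -11-0, -111-, 0-000, 01--0, 01-1-, 1--01, 1--10, 1-1-1, 1-11-, 10--1, 10-1-, 100--, 111--
Minterm coverage:
  m7 ⊆ --111 [E]
  m8 ⊆ 0-000,01--0
  m10 ⊆ -1-10,01--0,01-1-
  m11 ⊆ 01-1- [E]
  m12 ⊆ -11-0,01--0
  m14 ⊆ -1-10,-11-0,-111-,01--0,01-1-
  m15 ⊆ --111,-111-,01-1-
  m16 ⊆ -0000,100--
  m17 ⊆ 1--01,10--1,100--
  m18 ⊆ 1--10,10-1-,100--
  m19 ⊆ 10--1,10-1-,100--
  m21 ⊆ 1--01,1-1-1,10--1
  m22 ⊆ 1--10,1-11-,10-1-
  m25 ⊆ 1--01 [E]
  m26 ⊆ -1-10,1--10
  m29 ⊆ 1--01,1-1-1,111--
  m30 ⊆ -1-10,-11-0,-111-,1--10,1-11-,111--
  m31 ⊆ --111,-111-,1-1-1,1-11-,111--
E = {--111, 01-1-, 1--01}
Petrick residual → 01--0, 1--10, 100--
Cover = cde + a'be' + a'bd + ad'e + ade' + ab'c'  |cover|=6

6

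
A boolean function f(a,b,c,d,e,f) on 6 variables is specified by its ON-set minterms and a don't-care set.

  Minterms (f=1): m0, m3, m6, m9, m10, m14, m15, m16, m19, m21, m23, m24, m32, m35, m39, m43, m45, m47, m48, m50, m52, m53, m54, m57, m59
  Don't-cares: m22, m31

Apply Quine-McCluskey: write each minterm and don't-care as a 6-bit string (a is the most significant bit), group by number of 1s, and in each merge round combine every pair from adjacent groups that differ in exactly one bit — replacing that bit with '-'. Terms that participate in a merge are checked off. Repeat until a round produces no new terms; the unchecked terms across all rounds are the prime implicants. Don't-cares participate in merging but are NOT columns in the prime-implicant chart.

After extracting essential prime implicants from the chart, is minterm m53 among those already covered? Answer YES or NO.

size-2^0 implicants → 000000(✓)  000011(✓)  000110(✓)  001001  001010(✓)  001110(✓)  001111(✓)  010000(✓)  010011(✓)  010101(✓)  010110(✓)  010111(✓)  011000(✓)  011111(✓)  100000(✓)  100011(✓)  100111(✓)  101011(✓)  101101(✓)  101111(✓)  110000(✓)  110010(✓)  110100(✓)  110101(✓)  110110(✓)  111001(✓)  111011(✓)
size-2^1 implicants → -00000(✓)  -00011  -01111  -10000(✓)  -10101  -10110  0-0000(✓)  0-0011  0-0110  0-1111  00-110  001-10  00111-  01-000  01-111  010-11  0101-1  01011-  1-0000(✓)  1-1011  10-011(✓)  10-111(✓)  100-11(✓)  101-11(✓)  1011-1  110-00(✓)  110-10(✓)  1100-0(✓)  1101-0(✓)  11010-  1110-1
size-2^2 implicants → --0000  10--11  110--0
Unchecked terms (primes): --0000, -00011, -01111, -10101, -10110, 0-0011, 0-0110, 0-1111, 00-110, 001-10, 001001, 00111-, 01-000, 01-111, 010-11, 0101-1, 01011-, 1-1011, 10--11, 1011-1, 110--0, 11010-, 1110-1
Minterm coverage:
  m0 ⊆ --0000 [E]
  m3 ⊆ -00011,0-0011
  m6 ⊆ 0-0110,00-110
  m9 ⊆ 001001 [E]
  m10 ⊆ 001-10 [E]
  m14 ⊆ 00-110,001-10,00111-
  m15 ⊆ -01111,0-1111,00111-
  m16 ⊆ --0000,01-000
  m19 ⊆ 0-0011,010-11
  m21 ⊆ -10101,0101-1
  m23 ⊆ 01-111,010-11,0101-1,01011-
  m24 ⊆ 01-000 [E]
  m32 ⊆ --0000 [E]
  m35 ⊆ -00011,10--11
  m39 ⊆ 10--11 [E]
  m43 ⊆ 1-1011,10--11
  m45 ⊆ 1011-1 [E]
  m47 ⊆ -01111,10--11,1011-1
  m48 ⊆ --0000,110--0
  m50 ⊆ 110--0 [E]
  m52 ⊆ 110--0,11010-
  m53 ⊆ -10101,11010-
  m54 ⊆ -10110,110--0
  m57 ⊆ 1110-1 [E]
  m59 ⊆ 1-1011,1110-1
E = {--0000, 001-10, 001001, 01-000, 10--11, 1011-1, 110--0, 1110-1}

NO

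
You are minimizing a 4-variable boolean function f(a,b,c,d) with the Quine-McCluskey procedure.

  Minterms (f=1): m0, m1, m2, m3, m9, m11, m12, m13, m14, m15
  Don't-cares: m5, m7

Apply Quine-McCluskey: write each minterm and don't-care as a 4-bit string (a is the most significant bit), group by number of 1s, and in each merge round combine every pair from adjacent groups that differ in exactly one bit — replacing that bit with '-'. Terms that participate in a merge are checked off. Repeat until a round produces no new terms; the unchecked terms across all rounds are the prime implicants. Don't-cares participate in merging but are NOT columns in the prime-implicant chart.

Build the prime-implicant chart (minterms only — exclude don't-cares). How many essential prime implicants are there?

3

Round 0: 0000✓ 0001✓ 0010✓ 0011✓ 0101✓ 0111✓ 1001✓ 1011✓ 1100✓ 1101✓ 1110✓ 1111✓
Round 1: -001✓ -011✓ -101✓ -111✓ 0-01✓ 0-11✓ 00-0✓ 00-1✓ 000-✓ 001-✓ 01-1✓ 1-01✓ 1-11✓ 10-1✓ 11-0✓ 11-1✓ 110-✓ 111-✓
Round 2: --01✓ --11✓ -0-1✓ -1-1✓ 0--1✓ 00-- 1--1✓ 11--
Round 3: ---1
PIs = {---1, 00--, 11--}
Coverage chart:
  m0: 00-- ←essential
  m1: ---1,00--
  m2: 00-- ←essential
  m3: ---1,00--
  m9: ---1 ←essential
  m11: ---1 ←essential
  m12: 11-- ←essential
  m13: ---1,11--
  m14: 11-- ←essential
  m15: ---1,11--
Essential: ---1, 00--, 11--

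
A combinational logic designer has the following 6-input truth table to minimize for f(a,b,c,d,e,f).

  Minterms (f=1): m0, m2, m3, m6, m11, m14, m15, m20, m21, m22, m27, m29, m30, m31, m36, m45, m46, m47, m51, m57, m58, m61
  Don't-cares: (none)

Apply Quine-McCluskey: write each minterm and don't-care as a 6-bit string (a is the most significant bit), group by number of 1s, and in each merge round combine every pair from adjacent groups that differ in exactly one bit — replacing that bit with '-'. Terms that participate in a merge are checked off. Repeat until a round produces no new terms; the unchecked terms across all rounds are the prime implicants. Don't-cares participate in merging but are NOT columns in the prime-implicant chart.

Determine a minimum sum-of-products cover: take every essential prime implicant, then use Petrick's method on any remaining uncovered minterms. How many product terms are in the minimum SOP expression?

12

Round 0: 000000✓ 000010✓ 000011✓ 000110✓ 001011✓ 001110✓ 001111✓ 010100✓ 010101✓ 010110✓ 011011✓ 011101✓ 011110✓ 011111✓ 100100 101101✓ 101110✓ 101111✓ 110011 111001✓ 111010 111101✓
Round 1: -01110✓ -01111✓ -11101 0-0110✓ 0-1011✓ 0-1110✓ 0-1111✓ 00-011 00-110✓ 000-10 0000-0 00001- 001-11✓ 00111-✓ 01-101 01-110✓ 0101-0 01010- 011-11✓ 0111-1 01111-✓ 1-1101 1011-1 10111-✓ 111-01
Round 2: -0111- 0--110 0-1-11 0-111-
PIs = {-0111-, -11101, 0--110, 0-1-11, 0-111-, 00-011, 000-10, 0000-0, 00001-, 01-101, 0101-0, 01010-, 0111-1, 1-1101, 100100, 1011-1, 110011, 111-01, 111010}
Coverage chart:
  m0: 0000-0 ←essential
  m2: 000-10,0000-0,00001-
  m3: 00-011,00001-
  m6: 0--110,000-10
  m11: 0-1-11,00-011
  m14: -0111-,0--110,0-111-
  m15: -0111-,0-1-11,0-111-
  m20: 0101-0,01010-
  m21: 01-101,01010-
  m22: 0--110,0101-0
  m27: 0-1-11 ←essential
  m29: -11101,01-101,0111-1
  m30: 0--110,0-111-
  m31: 0-1-11,0-111-,0111-1
  m36: 100100 ←essential
  m45: 1-1101,1011-1
  m46: -0111- ←essential
  m47: -0111-,1011-1
  m51: 110011 ←essential
  m57: 111-01 ←essential
  m58: 111010 ←essential
  m61: -11101,1-1101,111-01
Essential: -0111-, 0-1-11, 0000-0, 100100, 110011, 111-01, 111010
Petrick residual → -11101, 0--110, 00-011, 01010-, 1-1101
Min cover (12 terms): b'cde + bcde'f + a'def' + a'cef + a'b'd'ef + a'b'c'd'f' + a'bc'de' + acde'f + ab'c'de'f' + abc'd'ef + abce'f + abcd'ef'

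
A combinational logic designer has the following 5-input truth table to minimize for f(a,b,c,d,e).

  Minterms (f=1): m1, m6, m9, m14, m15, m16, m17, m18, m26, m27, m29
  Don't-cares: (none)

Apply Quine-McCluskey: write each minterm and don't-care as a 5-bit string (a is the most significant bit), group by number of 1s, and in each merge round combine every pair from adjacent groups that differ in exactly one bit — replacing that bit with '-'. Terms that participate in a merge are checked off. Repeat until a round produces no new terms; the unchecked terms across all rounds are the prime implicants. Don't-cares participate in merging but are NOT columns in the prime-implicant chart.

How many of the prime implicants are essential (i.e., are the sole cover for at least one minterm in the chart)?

[col 0] 00001*, 00110*, 01001*, 01110*, 01111*, 10000*, 10001*, 10010*, 11010*, 11011*, 11101
[col 1] -0001, 0-001, 0-110, 0111-, 1-010, 100-0, 1000-, 1101-
Prime implicants: -0001, 0-001, 0-110, 0111-, 1-010, 100-0, 1000-, 1101-, 11101
PI chart (minterm → PIs covering it):
  1 | -0001,0-001
  6 | 0-110  (sole → essential)
  9 | 0-001  (sole → essential)
  14 | 0-110,0111-
  15 | 0111-  (sole → essential)
  16 | 100-0,1000-
  17 | -0001,1000-
  18 | 1-010,100-0
  26 | 1-010,1101-
  27 | 1101-  (sole → essential)
  29 | 11101  (sole → essential)
Essential prime implicants: 0-001, 0-110, 0111-, 1101-, 11101

5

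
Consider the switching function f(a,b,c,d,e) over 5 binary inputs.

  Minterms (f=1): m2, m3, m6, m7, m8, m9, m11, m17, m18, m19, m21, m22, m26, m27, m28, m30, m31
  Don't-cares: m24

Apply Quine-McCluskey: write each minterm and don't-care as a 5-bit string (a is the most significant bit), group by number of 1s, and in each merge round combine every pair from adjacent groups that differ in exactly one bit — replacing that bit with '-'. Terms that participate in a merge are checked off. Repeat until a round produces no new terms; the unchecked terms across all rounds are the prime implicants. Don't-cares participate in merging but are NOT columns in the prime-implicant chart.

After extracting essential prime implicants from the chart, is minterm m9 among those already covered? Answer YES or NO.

Round 0: 00010✓ 00011✓ 00110✓ 00111✓ 01000✓ 01001✓ 01011✓ 10001✓ 10010✓ 10011✓ 10101✓ 10110✓ 11000✓ 11010✓ 11011✓ 11100✓ 11110✓ 11111✓
Round 1: -0010✓ -0011✓ -0110✓ -1000 -1011✓ 0-011✓ 00-10✓ 00-11✓ 0001-✓ 0011-✓ 010-1 0100- 1-010✓ 1-011✓ 1-110✓ 10-01 10-10✓ 100-1 1001-✓ 11-00✓ 11-10✓ 11-11✓ 110-0✓ 1101-✓ 111-0✓ 1111-✓
Round 2: --011 -0-10 -001- 00-1- 1--10 1-01- 11--0 11-1-
PIs = {--011, -0-10, -001-, -1000, 00-1-, 010-1, 0100-, 1--10, 1-01-, 10-01, 100-1, 11--0, 11-1-}
Coverage chart:
  m2: -0-10,-001-,00-1-
  m3: --011,-001-,00-1-
  m6: -0-10,00-1-
  m7: 00-1- ←essential
  m8: -1000,0100-
  m9: 010-1,0100-
  m11: --011,010-1
  m17: 10-01,100-1
  m18: -0-10,-001-,1--10,1-01-
  m19: --011,-001-,1-01-,100-1
  m21: 10-01 ←essential
  m22: -0-10,1--10
  m26: 1--10,1-01-,11--0,11-1-
  m27: --011,1-01-,11-1-
  m28: 11--0 ←essential
  m30: 1--10,11--0,11-1-
  m31: 11-1- ←essential
Essential: 00-1-, 10-01, 11--0, 11-1-

NO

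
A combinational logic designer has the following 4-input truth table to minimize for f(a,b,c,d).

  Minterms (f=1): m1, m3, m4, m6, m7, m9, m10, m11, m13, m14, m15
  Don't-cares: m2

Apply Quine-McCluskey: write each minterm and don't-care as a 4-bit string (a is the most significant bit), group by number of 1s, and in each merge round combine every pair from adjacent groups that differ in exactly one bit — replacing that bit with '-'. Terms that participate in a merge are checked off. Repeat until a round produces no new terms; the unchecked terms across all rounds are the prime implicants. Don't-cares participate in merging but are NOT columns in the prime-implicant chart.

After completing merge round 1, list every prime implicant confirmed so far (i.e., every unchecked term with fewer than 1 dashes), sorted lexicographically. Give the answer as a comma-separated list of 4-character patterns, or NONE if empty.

NONE

Round 0: 0001✓ 0010✓ 0011✓ 0100✓ 0110✓ 0111✓ 1001✓ 1010✓ 1011✓ 1101✓ 1110✓ 1111✓
Round 1: -001✓ -010✓ -011✓ -110✓ -111✓ 0-10✓ 0-11✓ 00-1✓ 001-✓ 01-0 011-✓ 1-01✓ 1-10✓ 1-11✓ 10-1✓ 101-✓ 11-1✓ 111-✓
Round 2: --10✓ --11✓ -0-1 -01-✓ -11-✓ 0-1-✓ 1--1 1-1-✓
Round 3: --1-
PIs = {--1-, -0-1, 01-0, 1--1}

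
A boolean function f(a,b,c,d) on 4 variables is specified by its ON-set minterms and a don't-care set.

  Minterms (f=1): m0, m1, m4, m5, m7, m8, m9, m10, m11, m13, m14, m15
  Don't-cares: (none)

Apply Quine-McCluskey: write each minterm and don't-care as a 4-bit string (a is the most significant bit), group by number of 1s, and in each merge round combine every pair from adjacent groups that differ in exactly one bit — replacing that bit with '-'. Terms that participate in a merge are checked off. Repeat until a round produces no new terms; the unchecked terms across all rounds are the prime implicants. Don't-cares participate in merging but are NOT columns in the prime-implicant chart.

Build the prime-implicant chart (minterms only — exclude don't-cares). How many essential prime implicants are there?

Round 0: 0000✓ 0001✓ 0100✓ 0101✓ 0111✓ 1000✓ 1001✓ 1010✓ 1011✓ 1101✓ 1110✓ 1111✓
Round 1: -000✓ -001✓ -101✓ -111✓ 0-00✓ 0-01✓ 000-✓ 01-1✓ 010-✓ 1-01✓ 1-10✓ 1-11✓ 10-0✓ 10-1✓ 100-✓ 101-✓ 11-1✓ 111-✓
Round 2: --01 -00- -1-1 0-0- 1--1 1-1- 10--
PIs = {--01, -00-, -1-1, 0-0-, 1--1, 1-1-, 10--}
Coverage chart:
  m0: -00-,0-0-
  m1: --01,-00-,0-0-
  m4: 0-0- ←essential
  m5: --01,-1-1,0-0-
  m7: -1-1 ←essential
  m8: -00-,10--
  m9: --01,-00-,1--1,10--
  m10: 1-1-,10--
  m11: 1--1,1-1-,10--
  m13: --01,-1-1,1--1
  m14: 1-1- ←essential
  m15: -1-1,1--1,1-1-
Essential: -1-1, 0-0-, 1-1-

3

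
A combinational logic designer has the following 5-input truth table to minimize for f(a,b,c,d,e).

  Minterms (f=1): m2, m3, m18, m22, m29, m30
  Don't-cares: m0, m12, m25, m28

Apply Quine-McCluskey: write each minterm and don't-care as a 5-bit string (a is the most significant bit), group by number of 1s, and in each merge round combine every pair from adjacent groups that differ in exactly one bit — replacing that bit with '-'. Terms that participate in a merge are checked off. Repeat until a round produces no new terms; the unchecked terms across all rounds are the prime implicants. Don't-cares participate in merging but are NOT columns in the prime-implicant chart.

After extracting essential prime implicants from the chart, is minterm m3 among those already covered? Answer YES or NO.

YES

size-2^0 implicants → 00000(✓)  00010(✓)  00011(✓)  01100(✓)  10010(✓)  10110(✓)  11001(✓)  11100(✓)  11101(✓)  11110(✓)
size-2^1 implicants → -0010  -1100  000-0  0001-  1-110  10-10  11-01  111-0  1110-
Unchecked terms (primes): -0010, -1100, 000-0, 0001-, 1-110, 10-10, 11-01, 111-0, 1110-
Minterm coverage:
  m2 ⊆ -0010,000-0,0001-
  m3 ⊆ 0001- [E]
  m18 ⊆ -0010,10-10
  m22 ⊆ 1-110,10-10
  m29 ⊆ 11-01,1110-
  m30 ⊆ 1-110,111-0
E = {0001-}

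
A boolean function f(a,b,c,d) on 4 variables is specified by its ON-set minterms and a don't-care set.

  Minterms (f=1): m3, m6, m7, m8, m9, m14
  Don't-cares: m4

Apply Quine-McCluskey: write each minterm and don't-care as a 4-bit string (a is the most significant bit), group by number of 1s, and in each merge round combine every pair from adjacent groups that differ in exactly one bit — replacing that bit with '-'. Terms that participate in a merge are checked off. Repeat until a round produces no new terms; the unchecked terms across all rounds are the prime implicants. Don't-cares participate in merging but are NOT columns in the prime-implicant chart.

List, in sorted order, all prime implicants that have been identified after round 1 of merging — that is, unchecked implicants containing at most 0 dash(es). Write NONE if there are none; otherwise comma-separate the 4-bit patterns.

[col 0] 0011*, 0100*, 0110*, 0111*, 1000*, 1001*, 1110*
[col 1] -110, 0-11, 01-0, 011-, 100-
Prime implicants: -110, 0-11, 01-0, 011-, 100-

NONE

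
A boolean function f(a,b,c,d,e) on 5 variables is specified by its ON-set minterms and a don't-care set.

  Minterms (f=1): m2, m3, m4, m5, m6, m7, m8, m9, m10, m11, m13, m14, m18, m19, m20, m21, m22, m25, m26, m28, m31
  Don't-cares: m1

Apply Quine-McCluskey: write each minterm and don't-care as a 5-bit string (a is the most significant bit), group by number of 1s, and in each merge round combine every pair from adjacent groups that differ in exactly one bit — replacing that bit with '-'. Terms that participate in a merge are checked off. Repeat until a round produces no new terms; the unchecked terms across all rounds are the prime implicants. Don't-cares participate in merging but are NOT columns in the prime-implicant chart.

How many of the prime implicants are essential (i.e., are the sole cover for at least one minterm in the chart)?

9

size-2^0 implicants → 00001(✓)  00010(✓)  00011(✓)  00100(✓)  00101(✓)  00110(✓)  00111(✓)  01000(✓)  01001(✓)  01010(✓)  01011(✓)  01101(✓)  01110(✓)  10010(✓)  10011(✓)  10100(✓)  10101(✓)  10110(✓)  11001(✓)  11010(✓)  11100(✓)  11111
size-2^1 implicants → -0010(✓)  -0011(✓)  -0100(✓)  -0101(✓)  -0110(✓)  -1001  -1010(✓)  0-001(✓)  0-010(✓)  0-011(✓)  0-101(✓)  0-110(✓)  00-01(✓)  00-10(✓)  00-11(✓)  000-1(✓)  0001-(✓)  001-0(✓)  001-1(✓)  0010-(✓)  0011-(✓)  01-01(✓)  01-10(✓)  010-0(✓)  010-1(✓)  0100-(✓)  0101-(✓)  1-010(✓)  1-100  10-10(✓)  1001-(✓)  101-0(✓)  1010-(✓)
size-2^2 implicants → --010  -0-10  -001-  -01-0  -010-  0--01  0--10  0-0-1  0-01-  00--1  00-1-  001--  010--
Unchecked terms (primes): --010, -0-10, -001-, -01-0, -010-, -1001, 0--01, 0--10, 0-0-1, 0-01-, 00--1, 00-1-, 001--, 010--, 1-100, 11111
Minterm coverage:
  m2 ⊆ --010,-0-10,-001-,0--10,0-01-,00-1-
  m3 ⊆ -001-,0-0-1,0-01-,00--1,00-1-
  m4 ⊆ -01-0,-010-,001--
  m5 ⊆ -010-,0--01,00--1,001--
  m6 ⊆ -0-10,-01-0,0--10,00-1-,001--
  m7 ⊆ 00--1,00-1-,001--
  m8 ⊆ 010-- [E]
  m9 ⊆ -1001,0--01,0-0-1,010--
  m10 ⊆ --010,0--10,0-01-,010--
  m11 ⊆ 0-0-1,0-01-,010--
  m13 ⊆ 0--01 [E]
  m14 ⊆ 0--10 [E]
  m18 ⊆ --010,-0-10,-001-
  m19 ⊆ -001- [E]
  m20 ⊆ -01-0,-010-,1-100
  m21 ⊆ -010- [E]
  m22 ⊆ -0-10,-01-0
  m25 ⊆ -1001 [E]
  m26 ⊆ --010 [E]
  m28 ⊆ 1-100 [E]
  m31 ⊆ 11111 [E]
E = {--010, -001-, -010-, -1001, 0--01, 0--10, 010--, 1-100, 11111}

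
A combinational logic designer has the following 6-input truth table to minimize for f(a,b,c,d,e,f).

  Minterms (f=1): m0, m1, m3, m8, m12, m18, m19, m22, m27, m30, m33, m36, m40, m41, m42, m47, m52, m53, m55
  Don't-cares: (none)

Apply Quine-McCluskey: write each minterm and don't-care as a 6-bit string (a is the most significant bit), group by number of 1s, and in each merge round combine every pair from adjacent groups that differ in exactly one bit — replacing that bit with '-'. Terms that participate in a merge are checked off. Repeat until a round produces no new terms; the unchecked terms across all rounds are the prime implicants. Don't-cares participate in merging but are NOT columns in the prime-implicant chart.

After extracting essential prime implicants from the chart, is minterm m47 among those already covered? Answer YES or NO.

YES

[col 0] 000000*, 000001*, 000011*, 001000*, 001100*, 010010*, 010011*, 010110*, 011011*, 011110*, 100001*, 100100*, 101000*, 101001*, 101010*, 101111, 110100*, 110101*, 110111*
[col 1] -00001, -01000, 0-0011, 00-000, 0000-1, 00000-, 001-00, 01-011, 01-110, 010-10, 01001-, 1-0100, 10-001, 1010-0, 10100-, 1101-1, 11010-
Prime implicants: -00001, -01000, 0-0011, 00-000, 0000-1, 00000-, 001-00, 01-011, 01-110, 010-10, 01001-, 1-0100, 10-001, 1010-0, 10100-, 101111, 1101-1, 11010-
PI chart (minterm → PIs covering it):
  0 | 00-000,00000-
  1 | -00001,0000-1,00000-
  3 | 0-0011,0000-1
  8 | -01000,00-000,001-00
  12 | 001-00  (sole → essential)
  18 | 010-10,01001-
  19 | 0-0011,01-011,01001-
  22 | 01-110,010-10
  27 | 01-011  (sole → essential)
  30 | 01-110  (sole → essential)
  33 | -00001,10-001
  36 | 1-0100  (sole → essential)
  40 | -01000,1010-0,10100-
  41 | 10-001,10100-
  42 | 1010-0  (sole → essential)
  47 | 101111  (sole → essential)
  52 | 1-0100,11010-
  53 | 1101-1,11010-
  55 | 1101-1  (sole → essential)
Essential prime implicants: 001-00, 01-011, 01-110, 1-0100, 1010-0, 101111, 1101-1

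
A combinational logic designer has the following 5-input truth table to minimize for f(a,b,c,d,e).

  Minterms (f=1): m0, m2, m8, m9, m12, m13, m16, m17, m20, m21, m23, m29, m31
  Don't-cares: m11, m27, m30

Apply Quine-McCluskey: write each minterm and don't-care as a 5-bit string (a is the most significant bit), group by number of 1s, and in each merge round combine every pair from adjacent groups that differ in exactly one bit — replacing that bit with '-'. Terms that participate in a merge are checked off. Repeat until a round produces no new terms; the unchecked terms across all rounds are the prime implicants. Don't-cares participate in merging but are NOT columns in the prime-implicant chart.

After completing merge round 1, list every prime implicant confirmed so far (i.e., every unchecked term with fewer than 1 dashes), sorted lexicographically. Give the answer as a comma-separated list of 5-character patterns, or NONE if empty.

size-2^0 implicants → 00000(✓)  00010(✓)  01000(✓)  01001(✓)  01011(✓)  01100(✓)  01101(✓)  10000(✓)  10001(✓)  10100(✓)  10101(✓)  10111(✓)  11011(✓)  11101(✓)  11110(✓)  11111(✓)
size-2^1 implicants → -0000  -1011  -1101  0-000  000-0  01-00(✓)  01-01(✓)  010-1  0100-(✓)  0110-(✓)  1-101(✓)  1-111(✓)  10-00(✓)  10-01(✓)  1000-(✓)  101-1(✓)  1010-(✓)  11-11  111-1(✓)  1111-
size-2^2 implicants → 01-0-  1-1-1  10-0-
Unchecked terms (primes): -0000, -1011, -1101, 0-000, 000-0, 01-0-, 010-1, 1-1-1, 10-0-, 11-11, 1111-

NONE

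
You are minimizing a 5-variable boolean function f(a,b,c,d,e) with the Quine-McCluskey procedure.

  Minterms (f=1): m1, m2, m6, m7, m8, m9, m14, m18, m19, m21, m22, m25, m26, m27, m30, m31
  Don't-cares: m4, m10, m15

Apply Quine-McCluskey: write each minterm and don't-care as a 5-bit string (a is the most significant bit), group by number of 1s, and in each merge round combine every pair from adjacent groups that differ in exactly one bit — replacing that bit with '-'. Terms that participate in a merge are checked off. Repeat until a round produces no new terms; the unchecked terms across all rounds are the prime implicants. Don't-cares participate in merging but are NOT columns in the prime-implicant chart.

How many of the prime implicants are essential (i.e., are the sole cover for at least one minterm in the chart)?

size-2^0 implicants → 00001(✓)  00010(✓)  00100(✓)  00110(✓)  00111(✓)  01000(✓)  01001(✓)  01010(✓)  01110(✓)  01111(✓)  10010(✓)  10011(✓)  10101  10110(✓)  11001(✓)  11010(✓)  11011(✓)  11110(✓)  11111(✓)
size-2^1 implicants → -0010(✓)  -0110(✓)  -1001  -1010(✓)  -1110(✓)  -1111(✓)  0-001  0-010(✓)  0-110(✓)  0-111(✓)  00-10(✓)  001-0  0011-(✓)  01-10(✓)  010-0  0100-  0111-(✓)  1-010(✓)  1-011(✓)  1-110(✓)  10-10(✓)  1001-(✓)  11-10(✓)  11-11(✓)  110-1  1101-(✓)  1111-(✓)
size-2^2 implicants → --010(✓)  --110(✓)  -0-10(✓)  -1-10(✓)  -111-  0--10(✓)  0-11-  1--10(✓)  1-01-  11-1-
size-2^3 implicants → ---10
Unchecked terms (primes): ---10, -1001, -111-, 0-001, 0-11-, 001-0, 010-0, 0100-, 1-01-, 10101, 11-1-, 110-1
Minterm coverage:
  m1 ⊆ 0-001 [E]
  m2 ⊆ ---10 [E]
  m6 ⊆ ---10,0-11-,001-0
  m7 ⊆ 0-11- [E]
  m8 ⊆ 010-0,0100-
  m9 ⊆ -1001,0-001,0100-
  m14 ⊆ ---10,-111-,0-11-
  m18 ⊆ ---10,1-01-
  m19 ⊆ 1-01- [E]
  m21 ⊆ 10101 [E]
  m22 ⊆ ---10 [E]
  m25 ⊆ -1001,110-1
  m26 ⊆ ---10,1-01-,11-1-
  m27 ⊆ 1-01-,11-1-,110-1
  m30 ⊆ ---10,-111-,11-1-
  m31 ⊆ -111-,11-1-
E = {---10, 0-001, 0-11-, 1-01-, 10101}

5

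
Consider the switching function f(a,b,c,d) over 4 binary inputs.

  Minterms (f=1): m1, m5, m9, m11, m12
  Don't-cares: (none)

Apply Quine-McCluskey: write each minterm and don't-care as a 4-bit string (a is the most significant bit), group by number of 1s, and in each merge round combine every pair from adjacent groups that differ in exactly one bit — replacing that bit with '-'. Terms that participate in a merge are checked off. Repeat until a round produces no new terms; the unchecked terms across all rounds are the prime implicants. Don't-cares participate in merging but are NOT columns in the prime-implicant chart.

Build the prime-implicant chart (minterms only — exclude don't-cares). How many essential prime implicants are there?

Round 0: 0001✓ 0101✓ 1001✓ 1011✓ 1100
Round 1: -001 0-01 10-1
PIs = {-001, 0-01, 10-1, 1100}
Coverage chart:
  m1: -001,0-01
  m5: 0-01 ←essential
  m9: -001,10-1
  m11: 10-1 ←essential
  m12: 1100 ←essential
Essential: 0-01, 10-1, 1100

3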